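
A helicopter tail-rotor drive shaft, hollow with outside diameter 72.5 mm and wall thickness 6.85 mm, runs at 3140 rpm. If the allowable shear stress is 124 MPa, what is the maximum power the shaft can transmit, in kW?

J = π(d_o⁴ − d_i⁴)/32 = π(0.0725⁴ − 0.0588⁴)/32 = 1.539×10^-6 m⁴.
T_max = τ_allow·J/r = 1.24×10^8 × 1.539×10^-6 / 0.0362 = 5264 N·m.
ω = 2π·3140/60 = 328.8 rad/s, so P_max = T_max·ω = 1.731×10^6 W.

1730 kW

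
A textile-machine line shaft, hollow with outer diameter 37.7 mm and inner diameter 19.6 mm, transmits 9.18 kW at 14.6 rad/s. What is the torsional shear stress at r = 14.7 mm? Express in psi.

ω = 14.6 rad/s, so T = P/ω = 9.18×10³ / 14.60 = 628.8 N·m.
J = π(d_o⁴ − d_i⁴)/32 = π(0.0377⁴ − 0.0196⁴)/32 = 1.838×10^-7 m⁴.
Shear stress varies linearly with radius: τ = T·r/J = 628.8 × 0.0147 / 1.838×10^-7 = 5.028×10^7 Pa.

7290 psi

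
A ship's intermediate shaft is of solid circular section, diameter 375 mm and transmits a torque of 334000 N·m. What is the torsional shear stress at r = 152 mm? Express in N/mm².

J = πd⁴/32 = π(0.375)⁴/32 = 1.941×10^-3 m⁴.
Shear stress varies linearly with radius: τ = T·r/J = 334000 × 0.152 / 1.941×10^-3 = 2.615×10^7 Pa.

26.1 N/mm²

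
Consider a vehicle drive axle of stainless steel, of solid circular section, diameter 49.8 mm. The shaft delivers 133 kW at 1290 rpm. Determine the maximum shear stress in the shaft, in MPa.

ω = 2π·1290/60 = 135.1 rad/s, so T = P/ω = 133×10³ / 135.1 = 984.5 N·m.
J = πd⁴/32 = π(0.0498)⁴/32 = 6.038×10^-7 m⁴.
τ_max = T·r/J = 984.5 × 0.0249 / 6.038×10^-7 = 4.060×10^7 Pa.

40.6 MPa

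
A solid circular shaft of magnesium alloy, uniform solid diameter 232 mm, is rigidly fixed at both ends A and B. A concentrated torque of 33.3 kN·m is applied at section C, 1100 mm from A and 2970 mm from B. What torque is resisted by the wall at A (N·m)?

With uniform GJ and both ends fixed, compatibility θ_AC = θ_CB gives T_A·a = T_B·b, together with T_A + T_B = T₀.
T_A = T₀·b/(a+b) = 33300·2970/4070 = 24300 N·m; T_B = 9000 N·m.

24300 N·m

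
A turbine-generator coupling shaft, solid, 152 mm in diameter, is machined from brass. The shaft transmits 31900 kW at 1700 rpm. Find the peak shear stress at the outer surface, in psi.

ω = 2π·1700/60 = 178.0 rad/s, so T = P/ω = 31900×10³ / 178.0 = 179200 N·m.
J = πd⁴/32 = π(0.152)⁴/32 = 5.241×10^-5 m⁴.
τ_max = T·r/J = 179200 × 0.0760 / 5.241×10^-5 = 2.599×10^8 Pa.

37700 psi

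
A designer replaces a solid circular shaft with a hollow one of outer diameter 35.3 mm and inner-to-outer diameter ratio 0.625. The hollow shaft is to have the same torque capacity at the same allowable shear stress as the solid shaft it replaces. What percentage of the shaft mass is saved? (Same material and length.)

32.0 %

Equal τ_max and T ⇒ the solid shaft needs d_s³ = d_o³(1−k⁴), so d_s = 35.3·(1−0.625⁴)^(1/3) = 33.40 mm.
Area ratio A_h/A_s = d_o²(1−k²)/d_s² = (1−k²)/(1−k⁴)^(2/3) = 0.6805.
Mass saving = 1 − 0.6805 = 32.0 %.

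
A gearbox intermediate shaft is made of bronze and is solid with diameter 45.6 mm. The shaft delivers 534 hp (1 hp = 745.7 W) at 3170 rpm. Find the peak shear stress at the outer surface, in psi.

ω = 2π·3170/60 = 332.0 rad/s, so T = P/ω = 534×745.7 / 332.0 = 1200 N·m.
J = πd⁴/32 = π(0.0456)⁴/32 = 4.245×10^-7 m⁴.
τ_max = T·r/J = 1200 × 0.0228 / 4.245×10^-7 = 6.443×10^7 Pa.

9340 psi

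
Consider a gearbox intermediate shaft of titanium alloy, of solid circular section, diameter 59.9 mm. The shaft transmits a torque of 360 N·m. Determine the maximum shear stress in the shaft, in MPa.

J = πd⁴/32 = π(0.0599)⁴/32 = 1.264×10^-6 m⁴.
τ_max = T·r/J = 360.0 × 0.0300 / 1.264×10^-6 = 8.531×10^6 Pa.

8.53 MPa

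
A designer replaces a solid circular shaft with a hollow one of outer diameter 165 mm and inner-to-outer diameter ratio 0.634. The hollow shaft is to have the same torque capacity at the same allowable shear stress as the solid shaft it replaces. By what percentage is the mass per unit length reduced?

Equal τ_max and T ⇒ the solid shaft needs d_s³ = d_o³(1−k⁴), so d_s = 165·(1−0.634⁴)^(1/3) = 155.6 mm.
Area ratio A_h/A_s = d_o²(1−k²)/d_s² = (1−k²)/(1−k⁴)^(2/3) = 0.6726.
Mass saving = 1 − 0.6726 = 32.7 %.

32.7 %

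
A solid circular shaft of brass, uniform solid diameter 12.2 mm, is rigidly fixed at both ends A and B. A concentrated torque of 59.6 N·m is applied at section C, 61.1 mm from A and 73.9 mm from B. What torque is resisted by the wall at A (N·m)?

32.6 N·m

With uniform GJ and both ends fixed, compatibility θ_AC = θ_CB gives T_A·a = T_B·b, together with T_A + T_B = T₀.
T_A = T₀·b/(a+b) = 59.60·73.9/135.0 = 32.63 N·m; T_B = 26.97 N·m.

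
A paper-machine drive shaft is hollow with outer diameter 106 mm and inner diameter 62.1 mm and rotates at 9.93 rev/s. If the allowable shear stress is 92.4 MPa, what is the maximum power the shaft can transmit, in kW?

J = π(d_o⁴ − d_i⁴)/32 = π(0.106⁴ − 0.0621⁴)/32 = 1.093×10^-5 m⁴.
T_max = τ_allow·J/r = 9.24×10^7 × 1.093×10^-5 / 0.0530 = 19060 N·m.
ω = 2π·9.93 = 62.39 rad/s, so P_max = T_max·ω = 1.189×10^6 W.

1190 kW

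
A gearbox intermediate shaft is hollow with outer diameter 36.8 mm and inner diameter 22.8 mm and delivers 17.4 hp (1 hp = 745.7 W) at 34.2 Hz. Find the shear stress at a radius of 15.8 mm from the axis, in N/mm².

6.21 N/mm²

ω = 2π·34.2 = 214.9 rad/s, so T = P/ω = 17.4×745.7 / 214.9 = 60.38 N·m.
J = π(d_o⁴ − d_i⁴)/32 = π(0.0368⁴ − 0.0228⁴)/32 = 1.535×10^-7 m⁴.
Shear stress varies linearly with radius: τ = T·r/J = 60.38 × 0.0158 / 1.535×10^-7 = 6.214×10^6 Pa.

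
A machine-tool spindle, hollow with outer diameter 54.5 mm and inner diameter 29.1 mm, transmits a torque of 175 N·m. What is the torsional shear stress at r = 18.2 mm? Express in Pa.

4.00e6 Pa

J = π(d_o⁴ − d_i⁴)/32 = π(0.0545⁴ − 0.0291⁴)/32 = 7.957×10^-7 m⁴.
Shear stress varies linearly with radius: τ = T·r/J = 175.0 × 0.0182 / 7.957×10^-7 = 4.003×10^6 Pa.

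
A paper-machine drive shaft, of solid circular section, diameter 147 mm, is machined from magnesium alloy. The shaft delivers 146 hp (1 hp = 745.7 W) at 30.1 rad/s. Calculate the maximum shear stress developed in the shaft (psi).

ω = 30.1 rad/s, so T = P/ω = 146×745.7 / 30.10 = 3617 N·m.
J = πd⁴/32 = π(0.147)⁴/32 = 4.584×10^-5 m⁴.
τ_max = T·r/J = 3617 × 0.0735 / 4.584×10^-5 = 5.799×10^6 Pa.

841 psi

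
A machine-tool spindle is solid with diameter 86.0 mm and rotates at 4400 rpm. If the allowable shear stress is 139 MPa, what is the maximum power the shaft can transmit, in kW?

8000 kW

J = πd⁴/32 = π(0.0860)⁴/32 = 5.370×10^-6 m⁴.
T_max = τ_allow·J/r = 1.39×10^8 × 5.370×10^-6 / 0.0430 = 17360 N·m.
ω = 2π·4400/60 = 460.8 rad/s, so P_max = T_max·ω = 7.999×10^6 W.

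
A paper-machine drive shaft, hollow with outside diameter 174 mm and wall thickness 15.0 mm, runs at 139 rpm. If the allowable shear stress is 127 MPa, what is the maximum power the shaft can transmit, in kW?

J = π(d_o⁴ − d_i⁴)/32 = π(0.174⁴ − 0.144⁴)/32 = 4.778×10^-5 m⁴.
T_max = τ_allow·J/r = 1.27×10^8 × 4.778×10^-5 / 0.0870 = 69740 N·m.
ω = 2π·139/60 = 14.56 rad/s, so P_max = T_max·ω = 1.015×10^6 W.

1020 kW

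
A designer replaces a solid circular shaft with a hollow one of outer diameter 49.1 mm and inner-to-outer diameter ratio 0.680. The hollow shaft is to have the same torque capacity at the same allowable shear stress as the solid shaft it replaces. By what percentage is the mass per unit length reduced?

Equal τ_max and T ⇒ the solid shaft needs d_s³ = d_o³(1−k⁴), so d_s = 49.1·(1−0.680⁴)^(1/3) = 45.32 mm.
Area ratio A_h/A_s = d_o²(1−k²)/d_s² = (1−k²)/(1−k⁴)^(2/3) = 0.6311.
Mass saving = 1 − 0.6311 = 36.9 %.

36.9 %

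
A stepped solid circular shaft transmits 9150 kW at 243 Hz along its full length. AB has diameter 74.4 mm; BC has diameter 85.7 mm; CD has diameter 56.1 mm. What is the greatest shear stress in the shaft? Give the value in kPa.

ω = 2π·243 = 1527 rad/s, so T = P/ω = 9150×10³ / 1527 = 5993 N·m.
Under the same torque, τ_max = 16T/(πd³) is largest where d is smallest — segment CD (d = 56.1 mm).
τ_max = 16·5993/(π·(0.0561)³) = 1.729×10^8 Pa.

173000 kPa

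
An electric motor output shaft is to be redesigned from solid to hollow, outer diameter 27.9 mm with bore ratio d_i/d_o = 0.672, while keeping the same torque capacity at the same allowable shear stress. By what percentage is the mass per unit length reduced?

Equal τ_max and T ⇒ the solid shaft needs d_s³ = d_o³(1−k⁴), so d_s = 27.9·(1−0.672⁴)^(1/3) = 25.86 mm.
Area ratio A_h/A_s = d_o²(1−k²)/d_s² = (1−k²)/(1−k⁴)^(2/3) = 0.6385.
Mass saving = 1 − 0.6385 = 36.2 %.

36.2 %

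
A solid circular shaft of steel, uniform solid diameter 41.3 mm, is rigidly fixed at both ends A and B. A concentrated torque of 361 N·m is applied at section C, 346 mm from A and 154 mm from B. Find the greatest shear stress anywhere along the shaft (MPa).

18.1 MPa

With uniform GJ and both ends fixed, compatibility θ_AC = θ_CB gives T_A·a = T_B·b, together with T_A + T_B = T₀.
T_A = T₀·b/(a+b) = 361.0·154/500.0 = 111.2 N·m; T_B = 249.8 N·m.
τ in each portion: τ_AC = 8.04×10^6 Pa, τ_CB = 1.81×10^7 Pa; maximum is in CB.
τ_max = T_CB·r/J = 249.8·0.0206/2.86×10^-7 = 1.806×10^7 Pa.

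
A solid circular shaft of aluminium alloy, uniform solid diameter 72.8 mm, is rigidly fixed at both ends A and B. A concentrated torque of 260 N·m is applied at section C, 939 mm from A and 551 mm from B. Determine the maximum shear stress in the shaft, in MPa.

2.16 MPa

With uniform GJ and both ends fixed, compatibility θ_AC = θ_CB gives T_A·a = T_B·b, together with T_A + T_B = T₀.
T_A = T₀·b/(a+b) = 260.0·551/1490 = 96.15 N·m; T_B = 163.9 N·m.
τ in each portion: τ_AC = 1.27×10^6 Pa, τ_CB = 2.16×10^6 Pa; maximum is in CB.
τ_max = T_CB·r/J = 163.9·0.0364/2.76×10^-6 = 2.163×10^6 Pa.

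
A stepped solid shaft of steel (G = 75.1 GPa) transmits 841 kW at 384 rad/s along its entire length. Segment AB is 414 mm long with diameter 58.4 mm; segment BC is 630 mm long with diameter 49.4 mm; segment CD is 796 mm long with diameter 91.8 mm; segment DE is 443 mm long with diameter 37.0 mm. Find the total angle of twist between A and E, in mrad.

116 mrad

ω = 384 rad/s, so T = P/ω = 841×10³ / 384.0 = 2190 N·m.
J_AB = π(0.0584)⁴/32 = 1.14×10^-6 m⁴; J_BC = π(0.0494)⁴/32 = 5.85×10^-7 m⁴; J_CD = π(0.0918)⁴/32 = 6.97×10^-6 m⁴; J_DE = π(0.0370)⁴/32 = 1.84×10^-7 m⁴.
θ = (T/G)·Σ L_i/J_i = (2190/75.1×10⁹)·(0.414/1.14×10^-6 + 0.630/5.85×10^-7 + 0.796/6.97×10^-6 + 0.443/1.84×10^-7) = 0.1155 rad.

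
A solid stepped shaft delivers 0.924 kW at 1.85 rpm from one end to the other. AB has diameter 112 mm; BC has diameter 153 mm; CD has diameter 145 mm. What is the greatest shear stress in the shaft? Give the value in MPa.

17.3 MPa

ω = 2π·1.85/60 = 0.1937 rad/s, so T = P/ω = 0.924×10³ / 0.1937 = 4769 N·m.
Under the same torque, τ_max = 16T/(πd³) is largest where d is smallest — segment AB (d = 112 mm).
τ_max = 16·4769/(π·(0.112)³) = 1.729×10^7 Pa.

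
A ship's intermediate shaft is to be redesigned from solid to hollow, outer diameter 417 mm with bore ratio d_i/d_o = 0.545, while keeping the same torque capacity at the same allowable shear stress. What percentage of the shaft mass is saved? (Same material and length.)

25.2 %

Equal τ_max and T ⇒ the solid shaft needs d_s³ = d_o³(1−k⁴), so d_s = 417·(1−0.545⁴)^(1/3) = 404.4 mm.
Area ratio A_h/A_s = d_o²(1−k²)/d_s² = (1−k²)/(1−k⁴)^(2/3) = 0.7476.
Mass saving = 1 − 0.7476 = 25.2 %.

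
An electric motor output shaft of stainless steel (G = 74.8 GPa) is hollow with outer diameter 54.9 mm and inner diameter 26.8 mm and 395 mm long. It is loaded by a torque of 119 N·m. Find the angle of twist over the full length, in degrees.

J = π(d_o⁴ − d_i⁴)/32 = π(0.0549⁴ − 0.0268⁴)/32 = 8.412×10^-7 m⁴.
θ = T·L/(G·J) = 119.0 × 0.395 / (74.8×10⁹ × 8.412×10^-7) = 7.470×10^-4 rad.

0.0428°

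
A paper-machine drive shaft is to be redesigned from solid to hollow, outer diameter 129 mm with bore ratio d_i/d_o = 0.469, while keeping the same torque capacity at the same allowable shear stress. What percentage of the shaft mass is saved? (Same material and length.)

Equal τ_max and T ⇒ the solid shaft needs d_s³ = d_o³(1−k⁴), so d_s = 129·(1−0.469⁴)^(1/3) = 126.9 mm.
Area ratio A_h/A_s = d_o²(1−k²)/d_s² = (1−k²)/(1−k⁴)^(2/3) = 0.8063.
Mass saving = 1 − 0.8063 = 19.4 %.

19.4 %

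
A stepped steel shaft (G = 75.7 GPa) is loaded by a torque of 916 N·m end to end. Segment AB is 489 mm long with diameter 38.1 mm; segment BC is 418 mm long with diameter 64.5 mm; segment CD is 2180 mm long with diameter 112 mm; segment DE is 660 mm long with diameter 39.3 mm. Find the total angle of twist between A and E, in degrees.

3.86°

J_AB = π(0.0381)⁴/32 = 2.07×10^-7 m⁴; J_BC = π(0.0645)⁴/32 = 1.70×10^-6 m⁴; J_CD = π(0.112)⁴/32 = 1.54×10^-5 m⁴; J_DE = π(0.0393)⁴/32 = 2.34×10^-7 m⁴.
θ = (T/G)·Σ L_i/J_i = (916.0/75.7×10⁹)·(0.489/2.07×10^-7 + 0.418/1.70×10^-6 + 2.18/1.54×10^-5 + 0.660/2.34×10^-7) = 0.06739 rad.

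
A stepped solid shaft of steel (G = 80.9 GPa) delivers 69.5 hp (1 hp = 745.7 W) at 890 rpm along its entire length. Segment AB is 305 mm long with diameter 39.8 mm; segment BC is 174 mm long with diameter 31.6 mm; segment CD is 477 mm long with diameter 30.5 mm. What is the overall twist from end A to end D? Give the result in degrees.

3.40°

ω = 2π·890/60 = 93.20 rad/s, so T = P/ω = 69.5×745.7 / 93.20 = 556.1 N·m.
J_AB = π(0.0398)⁴/32 = 2.46×10^-7 m⁴; J_BC = π(0.0316)⁴/32 = 9.79×10^-8 m⁴; J_CD = π(0.0305)⁴/32 = 8.50×10^-8 m⁴.
θ = (T/G)·Σ L_i/J_i = (556.1/80.9×10⁹)·(0.305/2.46×10^-7 + 0.174/9.79×10^-8 + 0.477/8.50×10^-8) = 0.05932 rad.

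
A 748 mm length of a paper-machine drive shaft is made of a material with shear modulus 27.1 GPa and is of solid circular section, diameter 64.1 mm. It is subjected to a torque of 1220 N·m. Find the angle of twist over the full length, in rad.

0.0203 rad

J = πd⁴/32 = π(0.0641)⁴/32 = 1.657×10^-6 m⁴.
θ = T·L/(G·J) = 1220 × 0.748 / (27.1×10⁹ × 1.657×10^-6) = 0.02032 rad.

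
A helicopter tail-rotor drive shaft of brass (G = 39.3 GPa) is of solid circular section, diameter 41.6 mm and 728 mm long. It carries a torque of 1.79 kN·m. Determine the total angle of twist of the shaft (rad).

0.113 rad

J = πd⁴/32 = π(0.0416)⁴/32 = 2.940×10^-7 m⁴.
θ = T·L/(G·J) = 1790 × 0.728 / (39.3×10⁹ × 2.940×10^-7) = 0.1128 rad.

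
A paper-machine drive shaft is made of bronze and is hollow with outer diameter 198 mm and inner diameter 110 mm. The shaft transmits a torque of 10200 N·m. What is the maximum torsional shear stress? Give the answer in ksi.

J = π(d_o⁴ − d_i⁴)/32 = π(0.198⁴ − 0.110⁴)/32 = 1.365×10^-4 m⁴.
τ_max = T·r/J = 10200 × 0.0990 / 1.365×10^-4 = 7.397×10^6 Pa.

1.07 ksi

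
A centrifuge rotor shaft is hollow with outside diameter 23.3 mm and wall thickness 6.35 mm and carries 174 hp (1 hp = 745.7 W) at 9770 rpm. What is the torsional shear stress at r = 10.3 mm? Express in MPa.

ω = 2π·9770/60 = 1023 rad/s, so T = P/ω = 174×745.7 / 1023 = 126.8 N·m.
J = π(d_o⁴ − d_i⁴)/32 = π(0.0233⁴ − 0.0106⁴)/32 = 2.770×10^-8 m⁴.
Shear stress varies linearly with radius: τ = T·r/J = 126.8 × 0.0103 / 2.770×10^-8 = 4.716×10^7 Pa.

47.2 MPa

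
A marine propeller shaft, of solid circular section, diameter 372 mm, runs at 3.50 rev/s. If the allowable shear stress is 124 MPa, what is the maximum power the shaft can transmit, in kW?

27600 kW

J = πd⁴/32 = π(0.372)⁴/32 = 1.880×10^-3 m⁴.
T_max = τ_allow·J/r = 1.24×10^8 × 1.880×10^-3 / 0.186 = 1.253e6 N·m.
ω = 2π·3.50 = 21.99 rad/s, so P_max = T_max·ω = 2.756×10^7 W.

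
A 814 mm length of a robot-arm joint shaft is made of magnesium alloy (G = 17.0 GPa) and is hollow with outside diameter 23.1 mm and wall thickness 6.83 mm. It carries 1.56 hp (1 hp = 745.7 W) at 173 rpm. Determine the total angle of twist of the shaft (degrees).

ω = 2π·173/60 = 18.12 rad/s, so T = P/ω = 1.56×745.7 / 18.12 = 64.21 N·m.
J = π(d_o⁴ − d_i⁴)/32 = π(0.0231⁴ − 0.00944⁴)/32 = 2.717×10^-8 m⁴.
θ = T·L/(G·J) = 64.21 × 0.814 / (17.0×10⁹ × 2.717×10^-8) = 0.1131 rad.

6.48°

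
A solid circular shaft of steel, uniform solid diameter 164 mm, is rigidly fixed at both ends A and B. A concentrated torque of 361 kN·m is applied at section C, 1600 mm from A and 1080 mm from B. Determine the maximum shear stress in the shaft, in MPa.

249 MPa

With uniform GJ and both ends fixed, compatibility θ_AC = θ_CB gives T_A·a = T_B·b, together with T_A + T_B = T₀.
T_A = T₀·b/(a+b) = 361000·1080/2680 = 145500 N·m; T_B = 215500 N·m.
τ in each portion: τ_AC = 1.68×10^8 Pa, τ_CB = 2.49×10^8 Pa; maximum is in CB.
τ_max = T_CB·r/J = 215500·0.0820/7.10×10^-5 = 2.488×10^8 Pa.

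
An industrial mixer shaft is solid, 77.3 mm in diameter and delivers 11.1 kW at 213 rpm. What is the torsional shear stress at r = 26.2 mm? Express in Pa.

3.72e6 Pa

ω = 2π·213/60 = 22.31 rad/s, so T = P/ω = 11.1×10³ / 22.31 = 497.6 N·m.
J = πd⁴/32 = π(0.0773)⁴/32 = 3.505×10^-6 m⁴.
Shear stress varies linearly with radius: τ = T·r/J = 497.6 × 0.0262 / 3.505×10^-6 = 3.720×10^6 Pa.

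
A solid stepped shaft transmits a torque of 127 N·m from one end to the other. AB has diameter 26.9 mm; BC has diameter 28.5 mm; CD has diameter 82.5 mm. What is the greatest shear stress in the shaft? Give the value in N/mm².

33.2 N/mm²

Under the same torque, τ_max = 16T/(πd³) is largest where d is smallest — segment AB (d = 26.9 mm).
τ_max = 16·127.0/(π·(0.0269)³) = 3.323×10^7 Pa.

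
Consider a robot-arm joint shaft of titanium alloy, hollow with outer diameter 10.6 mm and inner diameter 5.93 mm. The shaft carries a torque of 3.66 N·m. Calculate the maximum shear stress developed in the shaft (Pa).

J = π(d_o⁴ − d_i⁴)/32 = π(0.0106⁴ − 0.00593⁴)/32 = 1.118×10^-9 m⁴.
τ_max = T·r/J = 3.660 × 0.00530 / 1.118×10^-9 = 1.735×10^7 Pa.

1.74e7 Pa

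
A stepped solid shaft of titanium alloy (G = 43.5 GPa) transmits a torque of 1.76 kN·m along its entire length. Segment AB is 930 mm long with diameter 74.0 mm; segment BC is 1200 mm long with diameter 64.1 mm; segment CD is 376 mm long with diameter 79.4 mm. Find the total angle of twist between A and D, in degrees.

J_AB = π(0.0740)⁴/32 = 2.94×10^-6 m⁴; J_BC = π(0.0641)⁴/32 = 1.66×10^-6 m⁴; J_CD = π(0.0794)⁴/32 = 3.90×10^-6 m⁴.
θ = (T/G)·Σ L_i/J_i = (1760/43.5×10⁹)·(0.930/2.94×10^-6 + 1.20/1.66×10^-6 + 0.376/3.90×10^-6) = 0.04597 rad.

2.63°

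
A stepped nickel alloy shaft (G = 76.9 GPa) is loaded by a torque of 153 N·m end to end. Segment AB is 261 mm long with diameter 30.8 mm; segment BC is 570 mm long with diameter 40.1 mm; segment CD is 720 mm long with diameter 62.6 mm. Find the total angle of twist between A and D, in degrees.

J_AB = π(0.0308)⁴/32 = 8.83×10^-8 m⁴; J_BC = π(0.0401)⁴/32 = 2.54×10^-7 m⁴; J_CD = π(0.0626)⁴/32 = 1.51×10^-6 m⁴.
θ = (T/G)·Σ L_i/J_i = (153.0/76.9×10⁹)·(0.261/8.83×10^-8 + 0.570/2.54×10^-7 + 0.720/1.51×10^-6) = 0.01130 rad.

0.647°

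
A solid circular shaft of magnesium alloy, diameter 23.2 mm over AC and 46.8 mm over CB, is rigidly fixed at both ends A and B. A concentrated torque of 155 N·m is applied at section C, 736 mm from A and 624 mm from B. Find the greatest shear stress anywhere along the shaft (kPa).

Compatibility: T_A·a/J_AC = T_B·b/J_CB with T_A + T_B = T₀.
J_AC = 2.84×10^-8 m⁴, J_CB = 4.71×10^-7 m⁴, so T_A = T₀·(J_AC/a)/((J_AC/a)+(J_CB/b)) = 7.550 N·m, T_B = 147.5 N·m.
τ in each portion: τ_AC = 3.08×10^6 Pa, τ_CB = 7.33×10^6 Pa; maximum is in CB.
τ_max = T_CB·r/J = 147.5·0.0234/4.71×10^-7 = 7.326×10^6 Pa.

7330 kPa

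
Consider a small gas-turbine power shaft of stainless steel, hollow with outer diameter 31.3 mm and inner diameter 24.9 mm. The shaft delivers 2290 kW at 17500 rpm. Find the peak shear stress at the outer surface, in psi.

ω = 2π·17500/60 = 1833 rad/s, so T = P/ω = 2290×10³ / 1833 = 1250 N·m.
J = π(d_o⁴ − d_i⁴)/32 = π(0.0313⁴ − 0.0249⁴)/32 = 5.649×10^-8 m⁴.
τ_max = T·r/J = 1250 × 0.0157 / 5.649×10^-8 = 3.462×10^8 Pa.

50200 psi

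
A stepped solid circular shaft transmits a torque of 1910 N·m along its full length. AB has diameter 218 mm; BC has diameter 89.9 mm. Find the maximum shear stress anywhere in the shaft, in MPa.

Under the same torque, τ_max = 16T/(πd³) is largest where d is smallest — segment BC (d = 89.9 mm).
τ_max = 16·1910/(π·(0.0899)³) = 1.339×10^7 Pa.

13.4 MPa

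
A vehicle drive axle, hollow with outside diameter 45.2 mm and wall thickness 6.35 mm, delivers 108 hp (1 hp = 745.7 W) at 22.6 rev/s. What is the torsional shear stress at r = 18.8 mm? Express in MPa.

35.5 MPa

ω = 2π·22.6 = 142.0 rad/s, so T = P/ω = 108×745.7 / 142.0 = 567.2 N·m.
J = π(d_o⁴ − d_i⁴)/32 = π(0.0452⁴ − 0.0325⁴)/32 = 3.003×10^-7 m⁴.
Shear stress varies linearly with radius: τ = T·r/J = 567.2 × 0.0188 / 3.003×10^-7 = 3.551×10^7 Pa.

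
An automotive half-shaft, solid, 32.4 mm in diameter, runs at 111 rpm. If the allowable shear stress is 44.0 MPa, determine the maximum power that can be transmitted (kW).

3.42 kW

J = πd⁴/32 = π(0.0324)⁴/32 = 1.082×10^-7 m⁴.
T_max = τ_allow·J/r = 4.40×10^7 × 1.082×10^-7 / 0.0162 = 293.8 N·m.
ω = 2π·111/60 = 11.62 rad/s, so P_max = T_max·ω = 3416 W.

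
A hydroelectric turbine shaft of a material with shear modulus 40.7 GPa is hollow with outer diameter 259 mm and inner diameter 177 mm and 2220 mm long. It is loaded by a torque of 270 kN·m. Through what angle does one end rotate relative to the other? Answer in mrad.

42.6 mrad

J = π(d_o⁴ − d_i⁴)/32 = π(0.259⁴ − 0.177⁴)/32 = 3.454×10^-4 m⁴.
θ = T·L/(G·J) = 270000 × 2.22 / (40.7×10⁹ × 3.454×10^-4) = 0.04264 rad.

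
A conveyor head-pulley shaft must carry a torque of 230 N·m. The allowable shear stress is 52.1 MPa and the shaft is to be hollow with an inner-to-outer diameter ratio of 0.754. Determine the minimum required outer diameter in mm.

32.1 mm

For a hollow shaft with d_i/d_o = 0.754: τ_max = 16T/(π d_o³ (1−k⁴)), so d_o = [16T/(π τ_allow (1−k⁴))]^(1/3) = [16·230.0/(π·5.21×10^7·0.6768)]^(1/3) = 0.03215 m.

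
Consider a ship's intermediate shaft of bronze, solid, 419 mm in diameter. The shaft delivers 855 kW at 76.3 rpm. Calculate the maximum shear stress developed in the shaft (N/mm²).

ω = 2π·76.3/60 = 7.990 rad/s, so T = P/ω = 855×10³ / 7.990 = 107000 N·m.
J = πd⁴/32 = π(0.419)⁴/32 = 3.026×10^-3 m⁴.
τ_max = T·r/J = 107000 × 0.209 / 3.026×10^-3 = 7.409×10^6 Pa.

7.41 N/mm²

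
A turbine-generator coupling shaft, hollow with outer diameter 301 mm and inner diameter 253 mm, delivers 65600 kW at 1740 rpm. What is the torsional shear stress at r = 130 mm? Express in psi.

ω = 2π·1740/60 = 182.2 rad/s, so T = P/ω = 65600×10³ / 182.2 = 360000 N·m.
J = π(d_o⁴ − d_i⁴)/32 = π(0.301⁴ − 0.253⁴)/32 = 4.036×10^-4 m⁴.
Shear stress varies linearly with radius: τ = T·r/J = 360000 × 0.130 / 4.036×10^-4 = 1.160×10^8 Pa.

16800 psi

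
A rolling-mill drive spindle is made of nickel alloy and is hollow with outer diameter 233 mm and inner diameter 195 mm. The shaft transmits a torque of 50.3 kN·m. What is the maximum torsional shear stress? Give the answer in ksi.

5.77 ksi

J = π(d_o⁴ − d_i⁴)/32 = π(0.233⁴ − 0.195⁴)/32 = 1.474×10^-4 m⁴.
τ_max = T·r/J = 50300 × 0.117 / 1.474×10^-4 = 3.976×10^7 Pa.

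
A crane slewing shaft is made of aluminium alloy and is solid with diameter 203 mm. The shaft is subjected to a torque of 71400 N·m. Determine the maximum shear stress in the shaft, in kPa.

43500 kPa

J = πd⁴/32 = π(0.203)⁴/32 = 1.667×10^-4 m⁴.
τ_max = T·r/J = 71400 × 0.102 / 1.667×10^-4 = 4.347×10^7 Pa.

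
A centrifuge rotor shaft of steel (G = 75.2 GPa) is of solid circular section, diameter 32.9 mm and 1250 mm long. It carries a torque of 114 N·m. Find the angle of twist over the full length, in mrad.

J = πd⁴/32 = π(0.0329)⁴/32 = 1.150×10^-7 m⁴.
θ = T·L/(G·J) = 114.0 × 1.25 / (75.2×10⁹ × 1.150×10^-7) = 0.01647 rad.

16.5 mrad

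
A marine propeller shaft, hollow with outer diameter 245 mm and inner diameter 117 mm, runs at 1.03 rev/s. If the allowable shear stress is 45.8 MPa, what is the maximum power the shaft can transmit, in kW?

811 kW

J = π(d_o⁴ − d_i⁴)/32 = π(0.245⁴ − 0.117⁴)/32 = 3.353×10^-4 m⁴.
T_max = τ_allow·J/r = 4.58×10^7 × 3.353×10^-4 / 0.122 = 125400 N·m.
ω = 2π·1.03 = 6.472 rad/s, so P_max = T_max·ω = 8.114×10^5 W.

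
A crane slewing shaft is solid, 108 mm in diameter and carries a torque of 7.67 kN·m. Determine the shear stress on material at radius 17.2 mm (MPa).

J = πd⁴/32 = π(0.108)⁴/32 = 1.336×10^-5 m⁴.
Shear stress varies linearly with radius: τ = T·r/J = 7670 × 0.0172 / 1.336×10^-5 = 9.877×10^6 Pa.

9.88 MPa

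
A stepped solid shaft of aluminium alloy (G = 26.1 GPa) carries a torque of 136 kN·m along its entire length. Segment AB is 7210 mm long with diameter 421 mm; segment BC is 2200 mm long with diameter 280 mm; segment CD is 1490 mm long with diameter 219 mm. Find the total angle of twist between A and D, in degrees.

3.76°

J_AB = π(0.421)⁴/32 = 3.08×10^-3 m⁴; J_BC = π(0.280)⁴/32 = 6.03×10^-4 m⁴; J_CD = π(0.219)⁴/32 = 2.26×10^-4 m⁴.
θ = (T/G)·Σ L_i/J_i = (136000/26.1×10⁹)·(7.21/3.08×10^-3 + 2.20/6.03×10^-4 + 1.49/2.26×10^-4) = 0.06556 rad.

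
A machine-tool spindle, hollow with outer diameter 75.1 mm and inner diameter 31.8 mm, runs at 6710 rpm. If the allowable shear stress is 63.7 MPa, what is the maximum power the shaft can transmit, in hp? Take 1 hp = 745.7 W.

J = π(d_o⁴ − d_i⁴)/32 = π(0.0751⁴ − 0.0318⁴)/32 = 3.023×10^-6 m⁴.
T_max = τ_allow·J/r = 6.37×10^7 × 3.023×10^-6 / 0.0376 = 5127 N·m.
ω = 2π·6710/60 = 702.7 rad/s, so P_max = T_max·ω = 3.603×10^6 W.

4830 hp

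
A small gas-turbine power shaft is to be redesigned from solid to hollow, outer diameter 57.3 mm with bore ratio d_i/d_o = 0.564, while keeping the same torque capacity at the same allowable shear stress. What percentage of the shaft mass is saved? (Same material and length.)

Equal τ_max and T ⇒ the solid shaft needs d_s³ = d_o³(1−k⁴), so d_s = 57.3·(1−0.564⁴)^(1/3) = 55.30 mm.
Area ratio A_h/A_s = d_o²(1−k²)/d_s² = (1−k²)/(1−k⁴)^(2/3) = 0.7322.
Mass saving = 1 − 0.7322 = 26.8 %.

26.8 %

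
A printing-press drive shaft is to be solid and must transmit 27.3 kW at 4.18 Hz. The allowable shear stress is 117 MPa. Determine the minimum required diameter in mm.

ω = 2π·4.18 = 26.26 rad/s, so T = P/ω = 27.3×10³ / 26.26 = 1039 N·m.
For a solid shaft τ_max = 16T/(πd³), so d = (16T/(π τ_allow))^(1/3) = (16·1039/(π·1.17×10^8))^(1/3) = 0.03563 m.

35.6 mm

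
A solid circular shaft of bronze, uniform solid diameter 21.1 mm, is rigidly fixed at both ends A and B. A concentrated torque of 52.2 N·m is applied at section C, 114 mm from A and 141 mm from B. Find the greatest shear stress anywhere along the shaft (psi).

With uniform GJ and both ends fixed, compatibility θ_AC = θ_CB gives T_A·a = T_B·b, together with T_A + T_B = T₀.
T_A = T₀·b/(a+b) = 52.20·141/255.0 = 28.86 N·m; T_B = 23.34 N·m.
τ in each portion: τ_AC = 1.56×10^7 Pa, τ_CB = 1.27×10^7 Pa; maximum is in AC.
τ_max = T_AC·r/J = 28.86·0.0106/1.95×10^-8 = 1.565×10^7 Pa.

2270 psi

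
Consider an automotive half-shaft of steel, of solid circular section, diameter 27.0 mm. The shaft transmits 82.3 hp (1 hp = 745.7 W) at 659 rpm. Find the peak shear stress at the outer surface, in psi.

33400 psi

ω = 2π·659/60 = 69.01 rad/s, so T = P/ω = 82.3×745.7 / 69.01 = 889.3 N·m.
J = πd⁴/32 = π(0.0270)⁴/32 = 5.217×10^-8 m⁴.
τ_max = T·r/J = 889.3 × 0.0135 / 5.217×10^-8 = 2.301×10^8 Pa.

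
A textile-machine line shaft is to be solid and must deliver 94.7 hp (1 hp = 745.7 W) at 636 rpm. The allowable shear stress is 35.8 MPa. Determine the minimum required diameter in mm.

ω = 2π·636/60 = 66.60 rad/s, so T = P/ω = 94.7×745.7 / 66.60 = 1060 N·m.
For a solid shaft τ_max = 16T/(πd³), so d = (16T/(π τ_allow))^(1/3) = (16·1060/(π·3.58×10^7))^(1/3) = 0.05323 m.

53.2 mm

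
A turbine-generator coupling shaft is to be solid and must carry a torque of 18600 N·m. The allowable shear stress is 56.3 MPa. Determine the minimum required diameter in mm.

For a solid shaft τ_max = 16T/(πd³), so d = (16T/(π τ_allow))^(1/3) = (16·18600/(π·5.63×10^7))^(1/3) = 0.1189 m.

119 mm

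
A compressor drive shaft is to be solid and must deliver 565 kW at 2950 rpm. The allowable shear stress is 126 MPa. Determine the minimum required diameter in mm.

ω = 2π·2950/60 = 308.9 rad/s, so T = P/ω = 565×10³ / 308.9 = 1829 N·m.
For a solid shaft τ_max = 16T/(πd³), so d = (16T/(π τ_allow))^(1/3) = (16·1829/(π·1.26×10^8))^(1/3) = 0.04197 m.

42.0 mm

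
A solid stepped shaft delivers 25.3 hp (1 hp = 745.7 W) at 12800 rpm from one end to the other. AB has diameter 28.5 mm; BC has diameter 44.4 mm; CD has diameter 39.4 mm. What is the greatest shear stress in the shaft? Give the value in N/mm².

ω = 2π·12800/60 = 1340 rad/s, so T = P/ω = 25.3×745.7 / 1340 = 14.07 N·m.
Under the same torque, τ_max = 16T/(πd³) is largest where d is smallest — segment AB (d = 28.5 mm).
τ_max = 16·14.07/(π·(0.0285)³) = 3.097×10^6 Pa.

3.10 N/mm²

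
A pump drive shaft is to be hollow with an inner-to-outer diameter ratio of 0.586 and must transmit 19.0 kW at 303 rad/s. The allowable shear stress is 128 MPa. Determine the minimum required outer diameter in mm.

ω = 303 rad/s, so T = P/ω = 19.0×10³ / 303.0 = 62.71 N·m.
For a hollow shaft with d_i/d_o = 0.586: τ_max = 16T/(π d_o³ (1−k⁴)), so d_o = [16T/(π τ_allow (1−k⁴))]^(1/3) = [16·62.71/(π·1.28×10^8·0.8821)]^(1/3) = 0.01414 m.

14.1 mm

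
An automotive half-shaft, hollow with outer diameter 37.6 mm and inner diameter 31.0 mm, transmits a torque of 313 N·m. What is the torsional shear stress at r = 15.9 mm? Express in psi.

6840 psi

J = π(d_o⁴ − d_i⁴)/32 = π(0.0376⁴ − 0.0310⁴)/32 = 1.056×10^-7 m⁴.
Shear stress varies linearly with radius: τ = T·r/J = 313.0 × 0.0159 / 1.056×10^-7 = 4.715×10^7 Pa.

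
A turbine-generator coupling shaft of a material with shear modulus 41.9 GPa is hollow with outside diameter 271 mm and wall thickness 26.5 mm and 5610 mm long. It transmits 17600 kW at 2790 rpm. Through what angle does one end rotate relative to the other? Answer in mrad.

ω = 2π·2790/60 = 292.2 rad/s, so T = P/ω = 17600×10³ / 292.2 = 60240 N·m.
J = π(d_o⁴ − d_i⁴)/32 = π(0.271⁴ − 0.218⁴)/32 = 3.078×10^-4 m⁴.
θ = T·L/(G·J) = 60240 × 5.61 / (41.9×10⁹ × 3.078×10^-4) = 0.02621 rad.

26.2 mrad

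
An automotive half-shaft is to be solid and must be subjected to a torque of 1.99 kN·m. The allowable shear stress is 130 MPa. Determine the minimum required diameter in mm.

For a solid shaft τ_max = 16T/(πd³), so d = (16T/(π τ_allow))^(1/3) = (16·1990/(π·1.30×10^8))^(1/3) = 0.04272 m.

42.7 mm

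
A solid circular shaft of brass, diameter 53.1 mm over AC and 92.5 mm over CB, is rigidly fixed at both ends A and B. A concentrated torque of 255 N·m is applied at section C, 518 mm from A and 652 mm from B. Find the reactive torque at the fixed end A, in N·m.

30.7 N·m

Compatibility: T_A·a/J_AC = T_B·b/J_CB with T_A + T_B = T₀.
J_AC = 7.81×10^-7 m⁴, J_CB = 7.19×10^-6 m⁴, so T_A = T₀·(J_AC/a)/((J_AC/a)+(J_CB/b)) = 30.66 N·m, T_B = 224.3 N·m.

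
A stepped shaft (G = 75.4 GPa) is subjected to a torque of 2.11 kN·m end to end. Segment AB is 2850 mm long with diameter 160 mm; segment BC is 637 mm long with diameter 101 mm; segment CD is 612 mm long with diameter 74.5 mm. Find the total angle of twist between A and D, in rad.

J_AB = π(0.160)⁴/32 = 6.43×10^-5 m⁴; J_BC = π(0.101)⁴/32 = 1.02×10^-5 m⁴; J_CD = π(0.0745)⁴/32 = 3.02×10^-6 m⁴.
θ = (T/G)·Σ L_i/J_i = (2110/75.4×10⁹)·(2.85/6.43×10^-5 + 0.637/1.02×10^-5 + 0.612/3.02×10^-6) = 8.647×10^-3 rad.

0.00865 rad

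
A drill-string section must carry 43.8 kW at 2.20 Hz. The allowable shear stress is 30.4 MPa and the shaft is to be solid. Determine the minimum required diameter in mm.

81.0 mm

ω = 2π·2.20 = 13.82 rad/s, so T = P/ω = 43.8×10³ / 13.82 = 3169 N·m.
For a solid shaft τ_max = 16T/(πd³), so d = (16T/(π τ_allow))^(1/3) = (16·3169/(π·3.04×10^7))^(1/3) = 0.08097 m.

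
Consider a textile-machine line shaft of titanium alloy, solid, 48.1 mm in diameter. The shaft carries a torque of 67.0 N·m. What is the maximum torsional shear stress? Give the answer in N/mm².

J = πd⁴/32 = π(0.0481)⁴/32 = 5.255×10^-7 m⁴.
τ_max = T·r/J = 67.00 × 0.0241 / 5.255×10^-7 = 3.066×10^6 Pa.

3.07 N/mm²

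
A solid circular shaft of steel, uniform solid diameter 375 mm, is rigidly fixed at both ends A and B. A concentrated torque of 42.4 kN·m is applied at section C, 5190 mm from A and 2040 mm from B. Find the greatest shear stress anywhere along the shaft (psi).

With uniform GJ and both ends fixed, compatibility θ_AC = θ_CB gives T_A·a = T_B·b, together with T_A + T_B = T₀.
T_A = T₀·b/(a+b) = 42400·2040/7230 = 11960 N·m; T_B = 30440 N·m.
τ in each portion: τ_AC = 1.16×10^6 Pa, τ_CB = 2.94×10^6 Pa; maximum is in CB.
τ_max = T_CB·r/J = 30440·0.188/1.94×10^-3 = 2.939×10^6 Pa.

426 psi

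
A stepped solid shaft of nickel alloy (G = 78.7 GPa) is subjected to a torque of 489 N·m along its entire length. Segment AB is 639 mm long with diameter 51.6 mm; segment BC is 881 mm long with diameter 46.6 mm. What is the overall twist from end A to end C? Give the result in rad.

0.0175 rad

J_AB = π(0.0516)⁴/32 = 6.96×10^-7 m⁴; J_BC = π(0.0466)⁴/32 = 4.63×10^-7 m⁴.
θ = (T/G)·Σ L_i/J_i = (489.0/78.7×10⁹)·(0.639/6.96×10^-7 + 0.881/4.63×10^-7) = 0.01753 rad.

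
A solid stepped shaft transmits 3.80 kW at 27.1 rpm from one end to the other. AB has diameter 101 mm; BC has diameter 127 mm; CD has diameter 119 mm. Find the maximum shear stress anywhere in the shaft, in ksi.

ω = 2π·27.1/60 = 2.838 rad/s, so T = P/ω = 3.80×10³ / 2.838 = 1339 N·m.
Under the same torque, τ_max = 16T/(πd³) is largest where d is smallest — segment AB (d = 101 mm).
τ_max = 16·1339/(π·(0.101)³) = 6.619×10^6 Pa.

0.960 ksi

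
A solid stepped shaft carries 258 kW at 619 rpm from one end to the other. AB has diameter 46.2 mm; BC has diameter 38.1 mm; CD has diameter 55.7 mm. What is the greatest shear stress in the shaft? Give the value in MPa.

367 MPa

ω = 2π·619/60 = 64.82 rad/s, so T = P/ω = 258×10³ / 64.82 = 3980 N·m.
Under the same torque, τ_max = 16T/(πd³) is largest where d is smallest — segment BC (d = 38.1 mm).
τ_max = 16·3980/(π·(0.0381)³) = 3.665×10^8 Pa.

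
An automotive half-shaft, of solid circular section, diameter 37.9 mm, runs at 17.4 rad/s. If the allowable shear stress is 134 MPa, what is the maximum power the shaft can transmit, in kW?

24.9 kW

J = πd⁴/32 = π(0.0379)⁴/32 = 2.026×10^-7 m⁴.
T_max = τ_allow·J/r = 1.34×10^8 × 2.026×10^-7 / 0.0189 = 1432 N·m.
ω = 17.4 rad/s, so P_max = T_max·ω = 2.492×10^4 W.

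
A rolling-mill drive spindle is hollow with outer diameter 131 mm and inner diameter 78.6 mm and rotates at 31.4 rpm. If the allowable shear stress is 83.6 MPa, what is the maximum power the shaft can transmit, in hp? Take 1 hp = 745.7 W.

142 hp

J = π(d_o⁴ − d_i⁴)/32 = π(0.131⁴ − 0.0786⁴)/32 = 2.517×10^-5 m⁴.
T_max = τ_allow·J/r = 8.36×10^7 × 2.517×10^-5 / 0.0655 = 32120 N·m.
ω = 2π·31.4/60 = 3.288 rad/s, so P_max = T_max·ω = 1.056×10^5 W.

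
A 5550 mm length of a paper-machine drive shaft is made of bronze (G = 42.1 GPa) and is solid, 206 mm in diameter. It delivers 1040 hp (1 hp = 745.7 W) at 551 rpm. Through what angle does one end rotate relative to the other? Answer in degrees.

ω = 2π·551/60 = 57.70 rad/s, so T = P/ω = 1040×745.7 / 57.70 = 13440 N·m.
J = πd⁴/32 = π(0.206)⁴/32 = 1.768×10^-4 m⁴.
θ = T·L/(G·J) = 13440 × 5.55 / (42.1×10⁹ × 1.768×10^-4) = 0.01002 rad.

0.574°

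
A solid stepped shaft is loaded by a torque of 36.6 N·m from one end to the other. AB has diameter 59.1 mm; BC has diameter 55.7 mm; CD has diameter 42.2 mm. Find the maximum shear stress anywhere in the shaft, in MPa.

2.48 MPa

Under the same torque, τ_max = 16T/(πd³) is largest where d is smallest — segment CD (d = 42.2 mm).
τ_max = 16·36.60/(π·(0.0422)³) = 2.480×10^6 Pa.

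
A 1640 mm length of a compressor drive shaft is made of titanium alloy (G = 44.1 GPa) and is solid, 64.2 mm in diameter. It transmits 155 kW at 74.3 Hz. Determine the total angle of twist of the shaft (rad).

0.00740 rad

ω = 2π·74.3 = 466.8 rad/s, so T = P/ω = 155×10³ / 466.8 = 332.0 N·m.
J = πd⁴/32 = π(0.0642)⁴/32 = 1.668×10^-6 m⁴.
θ = T·L/(G·J) = 332.0 × 1.64 / (44.1×10⁹ × 1.668×10^-6) = 7.403×10^-3 rad.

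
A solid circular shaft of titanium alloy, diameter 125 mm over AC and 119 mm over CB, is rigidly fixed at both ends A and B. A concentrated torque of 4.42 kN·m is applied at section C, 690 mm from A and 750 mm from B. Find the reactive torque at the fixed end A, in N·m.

Compatibility: T_A·a/J_AC = T_B·b/J_CB with T_A + T_B = T₀.
J_AC = 2.40×10^-5 m⁴, J_CB = 1.97×10^-5 m⁴, so T_A = T₀·(J_AC/a)/((J_AC/a)+(J_CB/b)) = 2518 N·m, T_B = 1902 N·m.

2520 N·m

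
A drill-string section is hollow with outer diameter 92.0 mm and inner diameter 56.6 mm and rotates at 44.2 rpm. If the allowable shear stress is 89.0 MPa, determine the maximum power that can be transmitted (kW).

54.0 kW

J = π(d_o⁴ − d_i⁴)/32 = π(0.0920⁴ − 0.0566⁴)/32 = 6.026×10^-6 m⁴.
T_max = τ_allow·J/r = 8.90×10^7 × 6.026×10^-6 / 0.0460 = 11660 N·m.
ω = 2π·44.2/60 = 4.629 rad/s, so P_max = T_max·ω = 5.396×10^4 W.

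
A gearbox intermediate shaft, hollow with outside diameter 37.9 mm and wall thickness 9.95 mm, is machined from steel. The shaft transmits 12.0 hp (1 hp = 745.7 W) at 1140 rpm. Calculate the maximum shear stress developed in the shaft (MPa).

7.39 MPa

ω = 2π·1140/60 = 119.4 rad/s, so T = P/ω = 12.0×745.7 / 119.4 = 74.96 N·m.
J = π(d_o⁴ − d_i⁴)/32 = π(0.0379⁴ − 0.0180⁴)/32 = 1.923×10^-7 m⁴.
τ_max = T·r/J = 74.96 × 0.0189 / 1.923×10^-7 = 7.388×10^6 Pa.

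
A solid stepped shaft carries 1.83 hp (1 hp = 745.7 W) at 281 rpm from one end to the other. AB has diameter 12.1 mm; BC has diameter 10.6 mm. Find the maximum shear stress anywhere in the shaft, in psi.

ω = 2π·281/60 = 29.43 rad/s, so T = P/ω = 1.83×745.7 / 29.43 = 46.37 N·m.
Under the same torque, τ_max = 16T/(πd³) is largest where d is smallest — segment BC (d = 10.6 mm).
τ_max = 16·46.37/(π·(0.0106)³) = 1.983×10^8 Pa.

28800 psi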